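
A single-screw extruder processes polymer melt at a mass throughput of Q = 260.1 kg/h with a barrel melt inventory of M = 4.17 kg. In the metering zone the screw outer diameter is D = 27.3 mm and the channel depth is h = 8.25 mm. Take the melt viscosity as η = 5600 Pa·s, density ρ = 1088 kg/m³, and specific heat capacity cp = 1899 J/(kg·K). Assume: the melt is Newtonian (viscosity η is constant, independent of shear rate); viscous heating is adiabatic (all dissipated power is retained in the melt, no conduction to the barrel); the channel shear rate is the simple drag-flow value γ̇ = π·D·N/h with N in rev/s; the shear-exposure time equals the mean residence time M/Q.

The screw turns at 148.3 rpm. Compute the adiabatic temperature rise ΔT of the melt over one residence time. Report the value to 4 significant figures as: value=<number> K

Convert throughput: Q = 260.1 kg/h = 260.1/3600 = 0.07225 kg/s
Mean residence time: t_res = M/Q_s = 4.17 kg / 0.07225 kg/s = 57.7163 s
Convert to SI: D = 0.0273 m, h = 0.00825 m, N = 148.3/60 = 2.47167 rev/s
γ̇ = π·D·N / h = π · 0.0273 · 2.47167 / 0.00825 = 25.695 s⁻¹
Adiabatic rise: ΔT = η γ̇² t_res / (ρ cp) = 5600·(25.695)²·57.7163 / (1088·1899) = 103.283 K

value=103.3 K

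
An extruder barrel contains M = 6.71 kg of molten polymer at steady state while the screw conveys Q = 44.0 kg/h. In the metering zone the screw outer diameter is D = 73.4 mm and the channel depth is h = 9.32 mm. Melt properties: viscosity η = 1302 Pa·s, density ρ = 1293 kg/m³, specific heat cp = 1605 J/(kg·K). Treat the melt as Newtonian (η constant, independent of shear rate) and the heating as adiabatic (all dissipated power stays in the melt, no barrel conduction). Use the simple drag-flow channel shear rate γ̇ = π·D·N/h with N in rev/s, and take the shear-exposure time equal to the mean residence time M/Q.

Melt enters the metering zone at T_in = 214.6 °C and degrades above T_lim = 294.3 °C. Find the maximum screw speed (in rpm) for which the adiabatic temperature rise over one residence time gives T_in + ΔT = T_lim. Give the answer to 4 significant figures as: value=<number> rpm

value=36.89 rpm

Q_s = Q / 3600 = 44.0 / 3600 = 0.0122222 kg/s
t_res = M / Q_s = 6.71 / 0.0122222 = 549 s
D = 73.4 mm = 0.0734 m;  h = 9.32 mm = 0.00932 m
ΔT_a = T_lim − T_in = 294.3 °C − 214.6 °C = 79.7 K
Invert ΔT = ηγ̇²t_res/(ρcp) for γ̇: γ̇_max² = ΔT_a ρ cp / (η t_res) = 79.7·1293·1605 / (1302·549) = 231.392 s⁻²
γ̇_max = √231.392 = 15.2116 s⁻¹
N_max = γ̇_max·h / (π·D) = 15.2116 · 0.00932 / (π · 0.0734) = 0.614815 rev/s = 36.8889 rpm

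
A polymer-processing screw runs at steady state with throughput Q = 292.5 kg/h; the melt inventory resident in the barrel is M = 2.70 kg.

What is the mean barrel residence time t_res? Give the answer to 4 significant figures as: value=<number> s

value=33.23 s

Q_s = Q / 3600 = 292.5 / 3600 = 0.08125 kg/s
Mean residence time: t_res = M/Q_s = 2.70 kg / 0.08125 kg/s = 33.2308 s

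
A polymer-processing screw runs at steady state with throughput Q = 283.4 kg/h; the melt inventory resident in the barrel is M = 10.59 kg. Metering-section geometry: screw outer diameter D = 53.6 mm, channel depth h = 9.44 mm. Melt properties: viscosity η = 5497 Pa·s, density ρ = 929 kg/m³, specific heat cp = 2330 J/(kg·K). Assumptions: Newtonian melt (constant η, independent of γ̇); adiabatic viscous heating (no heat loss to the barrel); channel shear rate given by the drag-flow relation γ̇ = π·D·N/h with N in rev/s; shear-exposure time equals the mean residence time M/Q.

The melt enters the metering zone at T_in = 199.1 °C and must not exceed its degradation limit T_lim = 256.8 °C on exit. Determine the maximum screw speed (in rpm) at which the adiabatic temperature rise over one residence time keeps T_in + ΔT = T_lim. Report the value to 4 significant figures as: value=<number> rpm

Convert throughput: Q = 283.4 kg/h = 283.4/3600 = 0.0787222 kg/s
t_res = M / Q_s = 10.59 ÷ 0.0787222 = 134.524 s
Geometry in SI: D = 53.6 mm → 0.0536 m, h = 9.44 mm → 0.00944 m
ΔT_a = T_lim − T_in = 256.8 °C − 199.1 °C = 57.7 K
γ̇_max² = ΔT_a·ρ·cp/(η·t_res) = 57.7·929·2330/(5497·134.524) = 168.897 s⁻²
Take the square root: γ̇_max = √(168.897) = 12.9961 s⁻¹
N_max = γ̇_max h / (πD) = 12.9961·0.00944/(π·0.0536) = 0.728566 rev/s → ×60 = 43.714 rpm

value=43.71 rpm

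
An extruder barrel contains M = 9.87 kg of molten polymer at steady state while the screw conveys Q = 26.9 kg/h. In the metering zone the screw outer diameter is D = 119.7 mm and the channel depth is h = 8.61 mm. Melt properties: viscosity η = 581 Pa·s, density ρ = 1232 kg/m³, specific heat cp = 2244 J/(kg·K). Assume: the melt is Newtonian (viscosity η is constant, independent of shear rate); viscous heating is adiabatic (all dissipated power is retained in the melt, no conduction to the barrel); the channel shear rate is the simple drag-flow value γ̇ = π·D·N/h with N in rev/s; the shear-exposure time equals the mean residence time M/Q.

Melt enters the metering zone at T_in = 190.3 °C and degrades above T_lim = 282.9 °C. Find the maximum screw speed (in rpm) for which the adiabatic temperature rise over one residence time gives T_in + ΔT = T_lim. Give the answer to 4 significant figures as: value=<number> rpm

Throughput in SI: Q_s = 26.9 kg/h ÷ 3600 s/h = 0.00747222 kg/s
Mean residence time: t_res = M/Q_s = 9.87 kg / 0.00747222 kg/s = 1320.89 s
Geometry in SI: D = 119.7 mm → 0.1197 m, h = 8.61 mm → 0.00861 m
Allowable rise: ΔT_a = T_lim − T_in = 282.9 − 190.3 = 92.6 K
γ̇_max² = ΔT_a·ρ·cp / (η·t_res) = [92.6 × 1232 × 2244] / [581 × 1320.89] = 333.581 s⁻²
Take the square root: γ̇_max = √(333.581) = 18.2642 s⁻¹
N_max = γ̇_max h / (πD) = 18.2642·0.00861/(π·0.1197) = 0.418177 rev/s → ×60 = 25.0906 rpm

value=25.09 rpm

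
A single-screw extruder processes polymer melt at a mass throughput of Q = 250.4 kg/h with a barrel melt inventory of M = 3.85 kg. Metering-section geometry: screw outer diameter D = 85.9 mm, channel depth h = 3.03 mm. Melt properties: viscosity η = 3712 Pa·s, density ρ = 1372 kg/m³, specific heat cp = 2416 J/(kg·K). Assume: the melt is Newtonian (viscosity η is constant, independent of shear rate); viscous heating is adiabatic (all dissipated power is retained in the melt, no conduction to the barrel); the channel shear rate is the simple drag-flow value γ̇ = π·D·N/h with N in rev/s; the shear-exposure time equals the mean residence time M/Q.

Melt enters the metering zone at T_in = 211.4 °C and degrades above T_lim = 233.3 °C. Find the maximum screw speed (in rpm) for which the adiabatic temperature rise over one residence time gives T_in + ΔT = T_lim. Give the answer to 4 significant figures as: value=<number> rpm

value=12.66 rpm

Q_s = Q / 3600 = 250.4 / 3600 = 0.0695556 kg/s
t_res = M / Q_s = 3.85 ÷ 0.0695556 = 55.3514 s
Geometry in SI: D = 85.9 mm → 0.0859 m, h = 3.03 mm → 0.00303 m
Allowable rise: ΔT_a = T_lim − T_in = 233.3 − 211.4 = 21.9 K
Invert ΔT = ηγ̇²t_res/(ρcp) for γ̇: γ̇_max² = ΔT_a ρ cp / (η t_res) = 21.9·1372·2416 / (3712·55.3514) = 353.312 s⁻²
γ̇_max = sqrt(353.312) = 18.7966 s⁻¹
N_max = γ̇_max·h / (π·D) = 18.7966 · 0.00303 / (π · 0.0859) = 0.211047 rev/s = 12.6628 rpm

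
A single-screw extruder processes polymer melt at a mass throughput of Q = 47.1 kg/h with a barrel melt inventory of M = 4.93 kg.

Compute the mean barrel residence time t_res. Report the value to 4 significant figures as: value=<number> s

Q_s = Q / 3600 = 47.1 / 3600 = 0.0130833 kg/s
t_res = M / Q_s = 4.93 ÷ 0.0130833 = 376.815 s

value=376.8 s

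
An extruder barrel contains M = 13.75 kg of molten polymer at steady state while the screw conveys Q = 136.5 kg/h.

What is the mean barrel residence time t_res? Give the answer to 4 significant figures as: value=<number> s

value=362.6 s

Convert throughput: Q = 136.5 kg/h = 136.5/3600 = 0.0379167 kg/s
t_res = M / Q_s = 13.75 ÷ 0.0379167 = 362.637 s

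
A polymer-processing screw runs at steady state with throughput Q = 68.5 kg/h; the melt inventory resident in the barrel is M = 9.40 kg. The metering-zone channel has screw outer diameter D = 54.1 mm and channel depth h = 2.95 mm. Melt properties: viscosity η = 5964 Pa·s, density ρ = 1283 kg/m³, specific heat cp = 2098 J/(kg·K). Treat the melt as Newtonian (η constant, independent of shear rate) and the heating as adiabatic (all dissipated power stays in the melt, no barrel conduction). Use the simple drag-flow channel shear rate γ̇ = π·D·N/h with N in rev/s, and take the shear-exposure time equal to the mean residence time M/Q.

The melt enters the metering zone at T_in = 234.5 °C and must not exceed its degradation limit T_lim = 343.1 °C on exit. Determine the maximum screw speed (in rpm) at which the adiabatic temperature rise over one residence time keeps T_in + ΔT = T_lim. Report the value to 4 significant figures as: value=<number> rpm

value=10.37 rpm

Convert throughput: Q = 68.5 kg/h = 68.5/3600 = 0.0190278 kg/s
t_res = M / Q_s = 9.40 / 0.0190278 = 494.015 s
Convert to metres: D = 0.0541 m, h = 0.00295 m
Allowable rise: ΔT_a = T_lim − T_in = 343.1 − 234.5 = 108.6 K
Invert ΔT = ηγ̇²t_res/(ρcp) for γ̇: γ̇_max² = ΔT_a ρ cp / (η t_res) = 108.6·1283·2098 / (5964·494.015) = 99.2166 s⁻²
Take the square root: γ̇_max = √(99.2166) = 9.96076 s⁻¹
Solve γ̇ = πDN/h for N: N_max = γ̇_max·h/(π·D) = 9.96076 × 0.00295 / (π × 0.0541) = 0.172889 rev/s = 10.3733 rpm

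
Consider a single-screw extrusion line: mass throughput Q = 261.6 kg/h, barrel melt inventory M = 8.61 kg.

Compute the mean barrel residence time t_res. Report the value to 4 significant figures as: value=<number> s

value=118.5 s

Convert throughput: Q = 261.6 kg/h = 261.6/3600 = 0.0726667 kg/s
t_res = M / Q_s = 8.61 ÷ 0.0726667 = 118.486 s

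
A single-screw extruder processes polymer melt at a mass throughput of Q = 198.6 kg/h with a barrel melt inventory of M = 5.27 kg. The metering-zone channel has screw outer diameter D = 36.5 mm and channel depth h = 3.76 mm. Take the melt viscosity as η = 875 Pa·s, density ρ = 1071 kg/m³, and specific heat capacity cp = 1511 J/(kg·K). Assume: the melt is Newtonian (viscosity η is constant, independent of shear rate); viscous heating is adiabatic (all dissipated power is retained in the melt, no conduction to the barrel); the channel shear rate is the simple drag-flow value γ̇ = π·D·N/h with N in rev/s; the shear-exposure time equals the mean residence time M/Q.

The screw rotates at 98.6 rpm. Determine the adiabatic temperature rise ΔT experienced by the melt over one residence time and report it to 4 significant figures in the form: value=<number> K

value=129.7 K

Throughput in SI: Q_s = 198.6 kg/h ÷ 3600 s/h = 0.0551667 kg/s
Mean residence time: t_res = M/Q_s = 5.27 kg / 0.0551667 kg/s = 95.5287 s
D = 36.5 mm = 0.0365 m;  h = 3.76 mm = 0.00376 m;  N = 98.6 rpm / 60 = 1.64333 rev/s
Shear rate: γ̇ = πDN/h = π·0.0365·1.64333/0.00376 = 50.1165 s⁻¹
Adiabatic rise: ΔT = η γ̇² t_res / (ρ cp) = 875·(50.1165)²·95.5287 / (1071·1511) = 129.733 K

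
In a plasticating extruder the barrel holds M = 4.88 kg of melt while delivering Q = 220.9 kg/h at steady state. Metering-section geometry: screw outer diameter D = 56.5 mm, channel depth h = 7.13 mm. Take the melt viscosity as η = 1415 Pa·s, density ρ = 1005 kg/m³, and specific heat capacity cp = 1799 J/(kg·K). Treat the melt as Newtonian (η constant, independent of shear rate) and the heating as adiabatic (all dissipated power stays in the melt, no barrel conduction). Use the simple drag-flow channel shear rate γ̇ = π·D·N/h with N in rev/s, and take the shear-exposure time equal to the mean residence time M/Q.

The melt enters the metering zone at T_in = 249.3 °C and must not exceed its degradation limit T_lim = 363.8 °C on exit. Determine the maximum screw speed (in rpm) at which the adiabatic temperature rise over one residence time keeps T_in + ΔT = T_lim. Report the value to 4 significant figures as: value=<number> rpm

value=103.4 rpm

Q_s = Q / 3600 = 220.9 / 3600 = 0.0613611 kg/s
Mean residence time: t_res = M/Q_s = 4.88 kg / 0.0613611 kg/s = 79.5292 s
Convert to metres: D = 0.0565 m, h = 0.00713 m
ΔT_a = T_lim − T_in = 363.8 − 249.3 = 114.5 K
Invert ΔT = ηγ̇²t_res/(ρcp) for γ̇: γ̇_max² = ΔT_a ρ cp / (η t_res) = 114.5·1005·1799 / (1415·79.5292) = 1839.58 s⁻²
Take the square root: γ̇_max = √(1839.58) = 42.8904 s⁻¹
N_max = γ̇_max·h / (π·D) = 42.8904 · 0.00713 / (π · 0.0565) = 1.72286 rev/s = 103.372 rpm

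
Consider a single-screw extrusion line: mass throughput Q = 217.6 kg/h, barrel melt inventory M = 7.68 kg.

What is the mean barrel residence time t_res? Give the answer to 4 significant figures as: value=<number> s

value=127.1 s

Q_s = Q / 3600 = 217.6 / 3600 = 0.0604444 kg/s
t_res = M / Q_s = 7.68 ÷ 0.0604444 = 127.059 s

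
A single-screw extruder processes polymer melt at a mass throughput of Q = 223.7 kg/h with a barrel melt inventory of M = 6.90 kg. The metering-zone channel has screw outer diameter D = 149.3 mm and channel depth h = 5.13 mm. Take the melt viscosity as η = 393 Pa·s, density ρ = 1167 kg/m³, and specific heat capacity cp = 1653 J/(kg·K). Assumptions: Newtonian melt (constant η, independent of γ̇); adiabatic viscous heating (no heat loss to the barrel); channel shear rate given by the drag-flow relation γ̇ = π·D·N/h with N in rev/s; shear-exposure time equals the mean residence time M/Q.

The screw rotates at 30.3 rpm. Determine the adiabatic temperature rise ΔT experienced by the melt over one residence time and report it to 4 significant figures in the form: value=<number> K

value=48.23 K

Q_s = Q / 3600 = 223.7 / 3600 = 0.0621389 kg/s
t_res = M / Q_s = 6.90 ÷ 0.0621389 = 111.042 s
D = 149.3 mm = 0.1493 m;  h = 5.13 mm = 0.00513 m;  N = 30.3 rpm / 60 = 0.505 rev/s
Shear rate: γ̇ = πDN/h = π·0.1493·0.505/0.00513 = 46.1725 s⁻¹
ΔT = η·γ̇²·t_res / (ρ·cp) = 393 · (46.1725)² · 111.042 / (1167 · 1653) = 48.2283 K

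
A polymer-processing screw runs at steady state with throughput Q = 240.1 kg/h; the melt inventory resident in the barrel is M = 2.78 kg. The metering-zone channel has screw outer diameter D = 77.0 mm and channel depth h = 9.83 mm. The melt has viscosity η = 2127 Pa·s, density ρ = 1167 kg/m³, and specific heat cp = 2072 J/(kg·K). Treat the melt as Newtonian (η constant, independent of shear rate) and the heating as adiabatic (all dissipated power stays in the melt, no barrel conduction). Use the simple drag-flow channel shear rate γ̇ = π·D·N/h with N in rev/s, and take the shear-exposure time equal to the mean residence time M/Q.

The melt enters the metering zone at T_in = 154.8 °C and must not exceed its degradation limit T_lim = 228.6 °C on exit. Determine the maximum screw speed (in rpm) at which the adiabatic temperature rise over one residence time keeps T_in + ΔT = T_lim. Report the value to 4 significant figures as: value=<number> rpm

value=109.4 rpm

Convert throughput: Q = 240.1 kg/h = 240.1/3600 = 0.0666944 kg/s
Mean residence time: t_res = M/Q_s = 2.78 kg / 0.0666944 kg/s = 41.6826 s
Convert to metres: D = 0.077 m, h = 0.00983 m
Allowable rise: ΔT_a = T_lim − T_in = 228.6 − 154.8 = 73.8 K
Invert ΔT = ηγ̇²t_res/(ρcp) for γ̇: γ̇_max² = ΔT_a ρ cp / (η t_res) = 73.8·1167·2072 / (2127·41.6826) = 2012.77 s⁻²
γ̇_max = √2012.77 = 44.8639 s⁻¹
N_max = γ̇_max·h / (π·D) = 44.8639 · 0.00983 / (π · 0.077) = 1.8231 rev/s = 109.386 rpm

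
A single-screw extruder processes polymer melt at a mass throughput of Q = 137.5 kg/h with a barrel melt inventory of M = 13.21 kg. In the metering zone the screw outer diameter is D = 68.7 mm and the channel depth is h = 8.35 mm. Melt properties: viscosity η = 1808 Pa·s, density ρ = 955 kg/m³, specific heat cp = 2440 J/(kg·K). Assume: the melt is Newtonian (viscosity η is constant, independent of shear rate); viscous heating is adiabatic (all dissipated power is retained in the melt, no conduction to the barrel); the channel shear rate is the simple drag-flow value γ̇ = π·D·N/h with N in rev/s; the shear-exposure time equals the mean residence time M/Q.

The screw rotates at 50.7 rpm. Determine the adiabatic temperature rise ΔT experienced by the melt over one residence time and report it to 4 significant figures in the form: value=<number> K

value=128.0 K

Q_s = Q / 3600 = 137.5 / 3600 = 0.0381944 kg/s
t_res = M / Q_s = 13.21 / 0.0381944 = 345.862 s
Convert to SI: D = 0.0687 m, h = 0.00835 m, N = 50.7/60 = 0.845 rev/s
Shear rate: γ̇ = πDN/h = π·0.0687·0.845/0.00835 = 21.8412 s⁻¹
Adiabatic rise: ΔT = η γ̇² t_res / (ρ cp) = 1808·(21.8412)²·345.862 / (955·2440) = 128.015 K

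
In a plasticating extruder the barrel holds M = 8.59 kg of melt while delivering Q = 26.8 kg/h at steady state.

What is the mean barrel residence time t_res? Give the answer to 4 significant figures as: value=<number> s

Throughput in SI: Q_s = 26.8 kg/h ÷ 3600 s/h = 0.00744444 kg/s
t_res = M / Q_s = 8.59 ÷ 0.00744444 = 1153.88 s

value=1154. s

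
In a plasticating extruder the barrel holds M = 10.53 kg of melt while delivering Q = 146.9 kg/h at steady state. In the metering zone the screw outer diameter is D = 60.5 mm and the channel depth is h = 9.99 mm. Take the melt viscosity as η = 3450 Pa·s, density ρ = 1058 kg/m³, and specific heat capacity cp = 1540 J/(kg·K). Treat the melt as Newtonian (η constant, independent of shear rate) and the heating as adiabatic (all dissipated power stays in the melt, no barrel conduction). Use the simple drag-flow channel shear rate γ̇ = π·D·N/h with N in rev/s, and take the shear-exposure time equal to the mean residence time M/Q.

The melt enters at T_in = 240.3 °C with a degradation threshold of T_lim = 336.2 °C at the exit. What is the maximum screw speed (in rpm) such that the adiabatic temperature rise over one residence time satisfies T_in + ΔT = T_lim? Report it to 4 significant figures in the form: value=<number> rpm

Throughput in SI: Q_s = 146.9 kg/h ÷ 3600 s/h = 0.0408056 kg/s
Mean residence time: t_res = M/Q_s = 10.53 kg / 0.0408056 kg/s = 258.053 s
Convert to metres: D = 0.0605 m, h = 0.00999 m
ΔT_a = T_lim − T_in = 336.2 °C − 240.3 °C = 95.9 K
γ̇_max² = ΔT_a·ρ·cp/(η·t_res) = 95.9·1058·1540/(3450·258.053) = 175.508 s⁻²
Take the square root: γ̇_max = √(175.508) = 13.2479 s⁻¹
N_max = γ̇_max h / (πD) = 13.2479·0.00999/(π·0.0605) = 0.69632 rev/s → ×60 = 41.7792 rpm

value=41.78 rpm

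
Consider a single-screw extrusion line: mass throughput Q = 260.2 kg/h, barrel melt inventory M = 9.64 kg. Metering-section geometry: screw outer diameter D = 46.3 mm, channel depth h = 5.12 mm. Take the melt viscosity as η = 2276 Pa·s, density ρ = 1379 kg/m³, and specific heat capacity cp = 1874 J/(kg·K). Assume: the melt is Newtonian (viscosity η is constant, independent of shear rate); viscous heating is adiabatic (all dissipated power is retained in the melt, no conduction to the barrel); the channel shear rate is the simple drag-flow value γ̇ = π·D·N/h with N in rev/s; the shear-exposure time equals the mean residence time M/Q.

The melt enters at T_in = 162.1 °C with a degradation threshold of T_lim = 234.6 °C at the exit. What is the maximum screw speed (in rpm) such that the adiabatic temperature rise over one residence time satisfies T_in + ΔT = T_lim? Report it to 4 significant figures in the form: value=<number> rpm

value=52.47 rpm

Convert throughput: Q = 260.2 kg/h = 260.2/3600 = 0.0722778 kg/s
Mean residence time: t_res = M/Q_s = 9.64 kg / 0.0722778 kg/s = 133.374 s
D = 46.3 mm = 0.0463 m;  h = 5.12 mm = 0.00512 m
ΔT_a = T_lim − T_in = 234.6 − 162.1 = 72.5 K
γ̇_max² = ΔT_a·ρ·cp / (η·t_res) = [72.5 × 1379 × 1874] / [2276 × 133.374] = 617.202 s⁻²
Take the square root: γ̇_max = √(617.202) = 24.8436 s⁻¹
N_max = γ̇_max h / (πD) = 24.8436·0.00512/(π·0.0463) = 0.874486 rev/s → ×60 = 52.4691 rpm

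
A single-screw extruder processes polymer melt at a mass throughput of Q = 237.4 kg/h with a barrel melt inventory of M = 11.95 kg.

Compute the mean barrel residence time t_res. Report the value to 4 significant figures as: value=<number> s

Throughput in SI: Q_s = 237.4 kg/h ÷ 3600 s/h = 0.0659444 kg/s
t_res = M / Q_s = 11.95 ÷ 0.0659444 = 181.213 s

value=181.2 s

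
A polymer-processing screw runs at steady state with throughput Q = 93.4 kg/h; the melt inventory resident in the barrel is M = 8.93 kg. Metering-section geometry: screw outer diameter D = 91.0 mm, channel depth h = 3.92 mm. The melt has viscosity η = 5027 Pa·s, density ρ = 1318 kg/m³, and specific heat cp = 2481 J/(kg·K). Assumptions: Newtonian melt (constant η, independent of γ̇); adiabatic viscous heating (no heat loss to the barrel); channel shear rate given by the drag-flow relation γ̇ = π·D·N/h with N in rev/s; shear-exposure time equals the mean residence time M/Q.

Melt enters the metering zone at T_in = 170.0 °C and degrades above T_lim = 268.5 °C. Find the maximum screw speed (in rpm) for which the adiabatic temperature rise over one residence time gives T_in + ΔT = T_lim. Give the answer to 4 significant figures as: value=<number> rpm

Convert throughput: Q = 93.4 kg/h = 93.4/3600 = 0.0259444 kg/s
Mean residence time: t_res = M/Q_s = 8.93 kg / 0.0259444 kg/s = 344.197 s
Convert to metres: D = 0.091 m, h = 0.00392 m
Allowable rise: ΔT_a = T_lim − T_in = 268.5 − 170.0 = 98.5 K
Invert ΔT = ηγ̇²t_res/(ρcp) for γ̇: γ̇_max² = ΔT_a ρ cp / (η t_res) = 98.5·1318·2481 / (5027·344.197) = 186.15 s⁻²
Take the square root: γ̇_max = √(186.15) = 13.6437 s⁻¹
N_max = γ̇_max·h / (π·D) = 13.6437 · 0.00392 / (π · 0.091) = 0.187079 rev/s = 11.2248 rpm

value=11.22 rpm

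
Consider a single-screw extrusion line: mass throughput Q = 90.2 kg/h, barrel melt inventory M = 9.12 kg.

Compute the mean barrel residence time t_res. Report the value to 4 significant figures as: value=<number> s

Q_s = Q / 3600 = 90.2 / 3600 = 0.0250556 kg/s
t_res = M / Q_s = 9.12 ÷ 0.0250556 = 363.991 s

value=364.0 s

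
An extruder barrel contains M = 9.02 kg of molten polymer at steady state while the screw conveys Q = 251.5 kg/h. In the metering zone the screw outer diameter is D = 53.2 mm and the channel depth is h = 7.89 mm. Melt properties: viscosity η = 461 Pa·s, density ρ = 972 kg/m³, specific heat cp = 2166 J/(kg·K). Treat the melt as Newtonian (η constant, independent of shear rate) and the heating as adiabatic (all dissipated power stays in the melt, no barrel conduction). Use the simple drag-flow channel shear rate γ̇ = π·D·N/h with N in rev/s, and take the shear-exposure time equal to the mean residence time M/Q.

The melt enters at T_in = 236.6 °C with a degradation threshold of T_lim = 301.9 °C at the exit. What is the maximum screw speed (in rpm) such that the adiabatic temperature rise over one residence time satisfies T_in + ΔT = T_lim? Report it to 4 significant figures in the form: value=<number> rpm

Throughput in SI: Q_s = 251.5 kg/h ÷ 3600 s/h = 0.0698611 kg/s
t_res = M / Q_s = 9.02 / 0.0698611 = 129.113 s
Geometry in SI: D = 53.2 mm → 0.0532 m, h = 7.89 mm → 0.00789 m
ΔT_a = T_lim − T_in = 301.9 − 236.6 = 65.3 K
γ̇_max² = ΔT_a·ρ·cp / (η·t_res) = [65.3 × 972 × 2166] / [461 × 129.113] = 2309.76 s⁻²
Take the square root: γ̇_max = √(2309.76) = 48.0599 s⁻¹
N_max = γ̇_max h / (πD) = 48.0599·0.00789/(π·0.0532) = 2.26881 rev/s → ×60 = 136.129 rpm

value=136.1 rpm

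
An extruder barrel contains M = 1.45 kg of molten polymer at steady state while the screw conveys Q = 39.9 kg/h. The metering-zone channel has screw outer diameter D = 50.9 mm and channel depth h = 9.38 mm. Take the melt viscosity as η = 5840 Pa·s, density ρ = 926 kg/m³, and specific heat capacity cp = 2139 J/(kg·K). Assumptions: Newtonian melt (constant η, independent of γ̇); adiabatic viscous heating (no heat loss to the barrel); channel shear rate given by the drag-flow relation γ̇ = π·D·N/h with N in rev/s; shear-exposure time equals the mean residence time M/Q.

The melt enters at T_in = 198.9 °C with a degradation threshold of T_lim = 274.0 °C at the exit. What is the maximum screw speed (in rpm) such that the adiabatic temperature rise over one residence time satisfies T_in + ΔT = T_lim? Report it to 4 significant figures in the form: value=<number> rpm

Throughput in SI: Q_s = 39.9 kg/h ÷ 3600 s/h = 0.0110833 kg/s
t_res = M / Q_s = 1.45 / 0.0110833 = 130.827 s
D = 50.9 mm = 0.0509 m;  h = 9.38 mm = 0.00938 m
ΔT_a = T_lim − T_in = 274.0 − 198.9 = 75.1 K
γ̇_max² = ΔT_a·ρ·cp/(η·t_res) = 75.1·926·2139/(5840·130.827) = 194.693 s⁻²
Take the square root: γ̇_max = √(194.693) = 13.9533 s⁻¹
Solve γ̇ = πDN/h for N: N_max = γ̇_max·h/(π·D) = 13.9533 × 0.00938 / (π × 0.0509) = 0.818485 rev/s = 49.1091 rpm

value=49.11 rpm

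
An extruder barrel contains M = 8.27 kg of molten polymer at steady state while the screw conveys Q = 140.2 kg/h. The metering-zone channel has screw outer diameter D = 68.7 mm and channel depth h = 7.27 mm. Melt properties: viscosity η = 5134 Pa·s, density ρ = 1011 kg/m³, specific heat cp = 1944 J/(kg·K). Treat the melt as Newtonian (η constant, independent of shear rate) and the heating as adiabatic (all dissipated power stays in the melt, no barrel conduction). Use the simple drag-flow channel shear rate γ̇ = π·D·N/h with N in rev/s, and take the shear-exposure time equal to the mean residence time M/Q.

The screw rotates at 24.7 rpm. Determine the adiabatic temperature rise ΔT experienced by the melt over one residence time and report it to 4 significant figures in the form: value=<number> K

value=82.85 K

Q_s = Q / 3600 = 140.2 / 3600 = 0.0389444 kg/s
Mean residence time: t_res = M/Q_s = 8.27 kg / 0.0389444 kg/s = 212.354 s
Geometry in metres: D = 68.7 mm → 0.0687 m, h = 7.27 mm → 0.00727 m; screw speed N = 24.7 rpm = 0.411667 rev/s
γ̇ = π D N / h = (π)(0.0687)(0.411667) / 0.00727 = 12.2213 s⁻¹
Adiabatic rise: ΔT = η γ̇² t_res / (ρ cp) = 5134·(12.2213)²·212.354 / (1011·1944) = 82.8522 K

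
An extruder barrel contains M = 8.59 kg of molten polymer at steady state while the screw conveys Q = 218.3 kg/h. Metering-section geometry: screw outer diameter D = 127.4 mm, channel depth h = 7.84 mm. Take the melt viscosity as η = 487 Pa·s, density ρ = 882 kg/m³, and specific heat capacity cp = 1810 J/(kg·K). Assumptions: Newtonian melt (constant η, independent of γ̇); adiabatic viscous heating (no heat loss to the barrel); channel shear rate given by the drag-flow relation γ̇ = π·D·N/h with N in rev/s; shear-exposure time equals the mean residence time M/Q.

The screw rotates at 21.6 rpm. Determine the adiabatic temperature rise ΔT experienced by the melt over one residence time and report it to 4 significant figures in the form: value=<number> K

value=14.60 K

Convert throughput: Q = 218.3 kg/h = 218.3/3600 = 0.0606389 kg/s
t_res = M / Q_s = 8.59 ÷ 0.0606389 = 141.658 s
Geometry in metres: D = 127.4 mm → 0.1274 m, h = 7.84 mm → 0.00784 m; screw speed N = 21.6 rpm = 0.36 rev/s
γ̇ = π·D·N / h = π · 0.1274 · 0.36 / 0.00784 = 18.3783 s⁻¹
ΔT = η·γ̇²·t_res/(ρ·cp) = [487 × 18.3783² × 141.658] / [882 × 1810] = 14.596 K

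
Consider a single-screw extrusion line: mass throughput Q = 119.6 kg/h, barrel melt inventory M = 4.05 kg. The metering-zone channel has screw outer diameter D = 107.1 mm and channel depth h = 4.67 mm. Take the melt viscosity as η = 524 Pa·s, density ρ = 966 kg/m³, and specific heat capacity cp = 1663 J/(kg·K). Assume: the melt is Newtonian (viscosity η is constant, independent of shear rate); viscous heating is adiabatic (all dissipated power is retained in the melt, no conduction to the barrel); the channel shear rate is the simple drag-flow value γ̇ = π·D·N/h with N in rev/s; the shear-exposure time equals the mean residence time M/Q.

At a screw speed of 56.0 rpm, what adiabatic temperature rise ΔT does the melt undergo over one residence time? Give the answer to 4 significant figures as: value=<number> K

value=179.8 K

Convert throughput: Q = 119.6 kg/h = 119.6/3600 = 0.0332222 kg/s
t_res = M / Q_s = 4.05 / 0.0332222 = 121.906 s
Geometry in metres: D = 107.1 mm → 0.1071 m, h = 4.67 mm → 0.00467 m; screw speed N = 56.0 rpm = 0.933333 rev/s
γ̇ = π·D·N / h = π · 0.1071 · 0.933333 / 0.00467 = 67.2449 s⁻¹
ΔT = η·γ̇²·t_res / (ρ·cp) = 524 · (67.2449)² · 121.906 / (966 · 1663) = 179.807 K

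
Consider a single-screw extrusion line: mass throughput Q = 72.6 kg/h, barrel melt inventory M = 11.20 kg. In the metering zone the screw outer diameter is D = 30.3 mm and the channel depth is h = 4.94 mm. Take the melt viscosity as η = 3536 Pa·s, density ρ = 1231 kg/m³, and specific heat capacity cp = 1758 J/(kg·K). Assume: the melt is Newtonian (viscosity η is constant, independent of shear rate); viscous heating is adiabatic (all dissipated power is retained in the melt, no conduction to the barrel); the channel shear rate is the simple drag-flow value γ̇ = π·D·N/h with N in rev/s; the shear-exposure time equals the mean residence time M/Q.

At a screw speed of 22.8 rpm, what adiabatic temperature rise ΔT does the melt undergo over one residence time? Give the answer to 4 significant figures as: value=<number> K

value=48.65 K

Convert throughput: Q = 72.6 kg/h = 72.6/3600 = 0.0201667 kg/s
t_res = M / Q_s = 11.20 ÷ 0.0201667 = 555.372 s
Geometry in metres: D = 30.3 mm → 0.0303 m, h = 4.94 mm → 0.00494 m; screw speed N = 22.8 rpm = 0.38 rev/s
γ̇ = π·D·N / h = π · 0.0303 · 0.38 / 0.00494 = 7.32233 s⁻¹
ΔT = η·γ̇²·t_res / (ρ·cp) = 3536 · (7.32233)² · 555.372 / (1231 · 1758) = 48.6539 K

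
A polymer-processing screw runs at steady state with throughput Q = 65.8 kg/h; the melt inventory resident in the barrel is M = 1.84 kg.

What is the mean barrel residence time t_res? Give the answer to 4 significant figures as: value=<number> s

value=100.7 s

Convert throughput: Q = 65.8 kg/h = 65.8/3600 = 0.0182778 kg/s
t_res = M / Q_s = 1.84 ÷ 0.0182778 = 100.669 s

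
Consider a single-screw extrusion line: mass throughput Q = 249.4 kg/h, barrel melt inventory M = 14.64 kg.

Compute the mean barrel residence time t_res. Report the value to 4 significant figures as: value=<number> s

Q_s = Q / 3600 = 249.4 / 3600 = 0.0692778 kg/s
t_res = M / Q_s = 14.64 ÷ 0.0692778 = 211.323 s

value=211.3 s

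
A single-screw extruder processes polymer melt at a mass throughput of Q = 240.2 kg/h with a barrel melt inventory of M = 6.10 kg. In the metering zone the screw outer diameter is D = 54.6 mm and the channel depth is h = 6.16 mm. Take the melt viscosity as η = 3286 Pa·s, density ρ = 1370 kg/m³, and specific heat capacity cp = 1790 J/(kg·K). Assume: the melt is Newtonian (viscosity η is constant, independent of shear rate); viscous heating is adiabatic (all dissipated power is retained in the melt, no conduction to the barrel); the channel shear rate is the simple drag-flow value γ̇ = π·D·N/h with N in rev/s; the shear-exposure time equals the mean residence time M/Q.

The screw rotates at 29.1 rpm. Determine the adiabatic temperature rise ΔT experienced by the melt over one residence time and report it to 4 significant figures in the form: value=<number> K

value=22.34 K

Convert throughput: Q = 240.2 kg/h = 240.2/3600 = 0.0667222 kg/s
t_res = M / Q_s = 6.10 ÷ 0.0667222 = 91.4238 s
D = 54.6 mm = 0.0546 m;  h = 6.16 mm = 0.00616 m;  N = 29.1 rpm / 60 = 0.485 rev/s
γ̇ = π D N / h = (π)(0.0546)(0.485) / 0.00616 = 13.5053 s⁻¹
ΔT = η·γ̇²·t_res / (ρ·cp) = 3286 · (13.5053)² · 91.4238 / (1370 · 1790) = 22.344 K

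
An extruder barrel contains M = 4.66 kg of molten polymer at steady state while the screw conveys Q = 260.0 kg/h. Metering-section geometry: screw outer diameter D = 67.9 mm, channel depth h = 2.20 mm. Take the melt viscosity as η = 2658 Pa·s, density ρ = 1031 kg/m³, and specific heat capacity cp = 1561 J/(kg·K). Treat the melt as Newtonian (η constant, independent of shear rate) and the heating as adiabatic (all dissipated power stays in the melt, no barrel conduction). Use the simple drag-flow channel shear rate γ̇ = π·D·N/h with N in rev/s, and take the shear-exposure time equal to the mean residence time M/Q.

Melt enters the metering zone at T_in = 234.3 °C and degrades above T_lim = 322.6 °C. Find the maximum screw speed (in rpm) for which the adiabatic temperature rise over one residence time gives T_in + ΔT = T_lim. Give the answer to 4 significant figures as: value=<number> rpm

value=17.81 rpm

Q_s = Q / 3600 = 260.0 / 3600 = 0.0722222 kg/s
t_res = M / Q_s = 4.66 ÷ 0.0722222 = 64.5231 s
Convert to metres: D = 0.0679 m, h = 0.0022 m
Allowable rise: ΔT_a = T_lim − T_in = 322.6 − 234.3 = 88.3 K
γ̇_max² = ΔT_a·ρ·cp / (η·t_res) = [88.3 × 1031 × 1561] / [2658 × 64.5231] = 828.614 s⁻²
Take the square root: γ̇_max = √(828.614) = 28.7857 s⁻¹
N_max = γ̇_max h / (πD) = 28.7857·0.0022/(π·0.0679) = 0.296879 rev/s → ×60 = 17.8127 rpm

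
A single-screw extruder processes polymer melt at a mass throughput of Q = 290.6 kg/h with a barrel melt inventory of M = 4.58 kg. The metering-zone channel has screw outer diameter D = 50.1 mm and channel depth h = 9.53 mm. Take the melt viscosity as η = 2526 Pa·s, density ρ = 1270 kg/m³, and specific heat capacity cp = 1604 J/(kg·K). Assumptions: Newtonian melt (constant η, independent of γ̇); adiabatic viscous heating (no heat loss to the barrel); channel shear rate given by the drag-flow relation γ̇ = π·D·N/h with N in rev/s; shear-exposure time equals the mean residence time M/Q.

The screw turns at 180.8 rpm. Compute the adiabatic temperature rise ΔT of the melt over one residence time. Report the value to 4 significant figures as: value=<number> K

Convert throughput: Q = 290.6 kg/h = 290.6/3600 = 0.0807222 kg/s
t_res = M / Q_s = 4.58 ÷ 0.0807222 = 56.7378 s
Geometry in metres: D = 50.1 mm → 0.0501 m, h = 9.53 mm → 0.00953 m; screw speed N = 180.8 rpm = 3.01333 rev/s
γ̇ = π D N / h = (π)(0.0501)(3.01333) / 0.00953 = 49.767 s⁻¹
Adiabatic rise: ΔT = η γ̇² t_res / (ρ cp) = 2526·(49.767)²·56.7378 / (1270·1604) = 174.253 K

value=174.3 K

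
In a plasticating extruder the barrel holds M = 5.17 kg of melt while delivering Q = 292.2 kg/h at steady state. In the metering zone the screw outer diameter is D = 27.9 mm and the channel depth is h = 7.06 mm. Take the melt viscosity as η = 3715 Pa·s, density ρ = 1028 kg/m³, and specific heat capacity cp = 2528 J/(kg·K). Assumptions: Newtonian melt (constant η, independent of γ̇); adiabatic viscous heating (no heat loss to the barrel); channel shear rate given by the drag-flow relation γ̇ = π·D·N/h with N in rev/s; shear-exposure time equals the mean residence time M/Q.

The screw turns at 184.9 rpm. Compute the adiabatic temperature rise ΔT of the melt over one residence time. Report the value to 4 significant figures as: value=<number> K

Throughput in SI: Q_s = 292.2 kg/h ÷ 3600 s/h = 0.0811667 kg/s
t_res = M / Q_s = 5.17 / 0.0811667 = 63.6961 s
Convert to SI: D = 0.0279 m, h = 0.00706 m, N = 184.9/60 = 3.08167 rev/s
γ̇ = π D N / h = (π)(0.0279)(3.08167) / 0.00706 = 38.2591 s⁻¹
ΔT = η·γ̇²·t_res / (ρ·cp) = 3715 · (38.2591)² · 63.6961 / (1028 · 2528) = 133.282 K

value=133.3 K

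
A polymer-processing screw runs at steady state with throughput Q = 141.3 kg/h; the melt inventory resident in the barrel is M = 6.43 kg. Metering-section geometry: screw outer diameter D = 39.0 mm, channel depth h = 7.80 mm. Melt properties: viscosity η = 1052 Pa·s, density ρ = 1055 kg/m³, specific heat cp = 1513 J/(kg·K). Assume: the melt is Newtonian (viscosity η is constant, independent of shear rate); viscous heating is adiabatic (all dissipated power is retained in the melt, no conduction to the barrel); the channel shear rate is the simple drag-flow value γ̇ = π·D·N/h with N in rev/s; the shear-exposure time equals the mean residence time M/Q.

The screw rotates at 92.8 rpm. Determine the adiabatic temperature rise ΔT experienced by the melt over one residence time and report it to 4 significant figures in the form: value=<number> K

value=63.73 K

Q_s = Q / 3600 = 141.3 / 3600 = 0.03925 kg/s
t_res = M / Q_s = 6.43 / 0.03925 = 163.822 s
D = 39.0 mm = 0.039 m;  h = 7.80 mm = 0.0078 m;  N = 92.8 rpm / 60 = 1.54667 rev/s
γ̇ = π D N / h = (π)(0.039)(1.54667) / 0.0078 = 24.295 s⁻¹
Adiabatic rise: ΔT = η γ̇² t_res / (ρ cp) = 1052·(24.295)²·163.822 / (1055·1513) = 63.7278 K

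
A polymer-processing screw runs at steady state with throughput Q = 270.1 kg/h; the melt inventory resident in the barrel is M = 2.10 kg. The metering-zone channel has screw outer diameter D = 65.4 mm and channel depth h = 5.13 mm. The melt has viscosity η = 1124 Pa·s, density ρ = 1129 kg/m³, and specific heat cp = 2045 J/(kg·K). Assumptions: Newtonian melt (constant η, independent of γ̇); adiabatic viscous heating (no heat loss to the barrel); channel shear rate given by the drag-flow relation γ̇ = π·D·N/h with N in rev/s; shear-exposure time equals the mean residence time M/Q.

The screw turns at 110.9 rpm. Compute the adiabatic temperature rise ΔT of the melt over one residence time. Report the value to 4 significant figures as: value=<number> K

Q_s = Q / 3600 = 270.1 / 3600 = 0.0750278 kg/s
t_res = M / Q_s = 2.10 ÷ 0.0750278 = 27.9896 s
Geometry in metres: D = 65.4 mm → 0.0654 m, h = 5.13 mm → 0.00513 m; screw speed N = 110.9 rpm = 1.84833 rev/s
Shear rate: γ̇ = πDN/h = π·0.0654·1.84833/0.00513 = 74.0271 s⁻¹
ΔT = η·γ̇²·t_res / (ρ·cp) = 1124 · (74.0271)² · 27.9896 / (1129 · 2045) = 74.6719 K

value=74.67 K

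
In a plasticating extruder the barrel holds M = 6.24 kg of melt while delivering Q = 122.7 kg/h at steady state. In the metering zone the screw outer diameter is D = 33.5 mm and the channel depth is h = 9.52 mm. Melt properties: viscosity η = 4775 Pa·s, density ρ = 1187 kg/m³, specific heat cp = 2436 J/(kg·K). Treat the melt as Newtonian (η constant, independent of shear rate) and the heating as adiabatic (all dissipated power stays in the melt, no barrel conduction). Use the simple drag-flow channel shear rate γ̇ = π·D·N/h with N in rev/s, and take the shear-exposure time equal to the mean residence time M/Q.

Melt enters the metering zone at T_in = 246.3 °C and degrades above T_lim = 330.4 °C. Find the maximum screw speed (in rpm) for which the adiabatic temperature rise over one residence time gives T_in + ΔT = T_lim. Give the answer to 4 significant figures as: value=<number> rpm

Throughput in SI: Q_s = 122.7 kg/h ÷ 3600 s/h = 0.0340833 kg/s
Mean residence time: t_res = M/Q_s = 6.24 kg / 0.0340833 kg/s = 183.081 s
Convert to metres: D = 0.0335 m, h = 0.00952 m
ΔT_a = T_lim − T_in = 330.4 °C − 246.3 °C = 84.1 K
Invert ΔT = ηγ̇²t_res/(ρcp) for γ̇: γ̇_max² = ΔT_a ρ cp / (η t_res) = 84.1·1187·2436 / (4775·183.081) = 278.169 s⁻²
Take the square root: γ̇_max = √(278.169) = 16.6784 s⁻¹
N_max = γ̇_max·h / (π·D) = 16.6784 · 0.00952 / (π · 0.0335) = 1.50868 rev/s = 90.5206 rpm

value=90.52 rpm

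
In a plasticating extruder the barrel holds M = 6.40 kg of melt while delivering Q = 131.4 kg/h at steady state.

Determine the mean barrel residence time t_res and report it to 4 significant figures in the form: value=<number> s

value=175.3 s

Convert throughput: Q = 131.4 kg/h = 131.4/3600 = 0.0365 kg/s
t_res = M / Q_s = 6.40 / 0.0365 = 175.342 s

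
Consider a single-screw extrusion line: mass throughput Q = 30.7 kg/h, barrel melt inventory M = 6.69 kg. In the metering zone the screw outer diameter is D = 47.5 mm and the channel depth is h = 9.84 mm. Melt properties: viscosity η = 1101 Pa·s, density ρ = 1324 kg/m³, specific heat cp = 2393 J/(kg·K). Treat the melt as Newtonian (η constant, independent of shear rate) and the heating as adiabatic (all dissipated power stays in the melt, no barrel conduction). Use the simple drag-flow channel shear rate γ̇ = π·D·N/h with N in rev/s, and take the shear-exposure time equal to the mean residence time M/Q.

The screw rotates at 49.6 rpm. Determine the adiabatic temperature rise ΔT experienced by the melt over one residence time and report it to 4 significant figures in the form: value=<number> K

Convert throughput: Q = 30.7 kg/h = 30.7/3600 = 0.00852778 kg/s
t_res = M / Q_s = 6.69 ÷ 0.00852778 = 784.495 s
D = 47.5 mm = 0.0475 m;  h = 9.84 mm = 0.00984 m;  N = 49.6 rpm / 60 = 0.826667 rev/s
γ̇ = π·D·N / h = π · 0.0475 · 0.826667 / 0.00984 = 12.5366 s⁻¹
ΔT = η·γ̇²·t_res / (ρ·cp) = 1101 · (12.5366)² · 784.495 / (1324 · 2393) = 42.8454 K

value=42.85 K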